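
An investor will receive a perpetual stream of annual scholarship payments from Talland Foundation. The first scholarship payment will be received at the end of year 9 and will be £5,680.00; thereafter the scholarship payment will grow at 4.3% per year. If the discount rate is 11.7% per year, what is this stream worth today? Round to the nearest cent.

£31673.15

Value at end of year 8: C₁ / (r − g) = £5,680.00 / (0.117 − 0.043) = £76,756.7568
Discount to today: PV = £76,756.7568 / (1 + 0.117)^8 = £76,756.7568 / 2.423402 = £31,673.15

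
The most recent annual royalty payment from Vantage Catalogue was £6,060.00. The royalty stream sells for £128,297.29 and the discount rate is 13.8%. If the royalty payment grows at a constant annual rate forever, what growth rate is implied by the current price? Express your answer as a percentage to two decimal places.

P = D₀(1+g)/(r−g) ⇒ P(r−g) = D₀(1+g) ⇒ g(P+D₀) = P·r − D₀
g = (P·r − D₀)/(P + D₀) = (£128,297.29×0.138 − £6,060.00) / (£128,297.29 + £6,060.00) = 0.086672

8.67%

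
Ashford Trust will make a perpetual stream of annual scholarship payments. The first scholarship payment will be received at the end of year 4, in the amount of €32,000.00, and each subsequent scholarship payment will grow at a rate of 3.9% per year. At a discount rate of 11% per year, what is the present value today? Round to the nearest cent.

€329551.05

Value at end of year 3: C₁ / (r − g) = €32,000.00 / (0.11 − 0.039) = €450,704.2254
Discount to today: PV = €450,704.2254 / (1 + 0.11)^3 = €450,704.2254 / 1.367631 = €329,551.05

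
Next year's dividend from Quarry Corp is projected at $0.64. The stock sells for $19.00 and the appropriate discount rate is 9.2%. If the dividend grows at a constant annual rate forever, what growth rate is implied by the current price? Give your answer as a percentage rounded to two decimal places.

5.83%

P = D₁/(r−g) ⇒ g = r − D₁/P = 0.092 − $0.64/$19.00 = 0.058316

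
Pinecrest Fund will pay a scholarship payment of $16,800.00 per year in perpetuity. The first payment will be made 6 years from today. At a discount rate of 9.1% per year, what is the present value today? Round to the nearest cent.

Value at end of year 5: C / r = $16,800.00 / 0.091 = $184,615.3846
Discount to today: PV = $184,615.3846 / (1 + 0.091)^5 = $184,615.3846 / 1.545695 = $119,438.44

$119438.44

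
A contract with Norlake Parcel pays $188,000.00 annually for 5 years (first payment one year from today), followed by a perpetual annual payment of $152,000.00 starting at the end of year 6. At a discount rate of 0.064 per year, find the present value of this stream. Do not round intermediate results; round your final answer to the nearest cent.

$2525009.09

PV of 5-year annuity: $188,000.00 × [1 − (1+0.064)^−5] / 0.064 = 783380.78112
Perpetuity value at year 5: $152,000.00 / 0.064 = 2375000.00000
PV of perpetuity: 2375000.00000 / (1+0.064)^5 = 1741628.30463
Total PV = 783380.78112 + 1741628.30463 = 2525009.08575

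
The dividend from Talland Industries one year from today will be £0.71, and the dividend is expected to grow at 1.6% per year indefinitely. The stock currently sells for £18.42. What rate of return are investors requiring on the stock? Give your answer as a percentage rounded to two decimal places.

P = D₁/(r − g) ⇒ r = D₁/P + g = £0.7100/£18.42 + 0.016 = 0.038545 + 0.016 = 0.054545

5.45%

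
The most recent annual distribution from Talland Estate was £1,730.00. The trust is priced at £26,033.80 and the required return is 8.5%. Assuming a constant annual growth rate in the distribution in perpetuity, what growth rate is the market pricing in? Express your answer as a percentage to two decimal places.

1.74%

P = D₀(1+g)/(r−g) ⇒ P(r−g) = D₀(1+g) ⇒ g(P+D₀) = P·r − D₀
g = (P·r − D₀)/(P + D₀) = (£26,033.80×0.085 − £1,730.00) / (£26,033.80 + £1,730.00) = 0.017392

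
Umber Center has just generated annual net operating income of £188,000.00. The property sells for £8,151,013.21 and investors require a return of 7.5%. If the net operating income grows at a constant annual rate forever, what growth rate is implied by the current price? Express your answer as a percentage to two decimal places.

P = D₀(1+g)/(r−g) ⇒ P(r−g) = D₀(1+g) ⇒ g(P+D₀) = P·r − D₀
g = (P·r − D₀)/(P + D₀) = (£8,151,013.21×0.075 − £188,000.00) / (£8,151,013.21 + £188,000.00) = 0.050765

5.08%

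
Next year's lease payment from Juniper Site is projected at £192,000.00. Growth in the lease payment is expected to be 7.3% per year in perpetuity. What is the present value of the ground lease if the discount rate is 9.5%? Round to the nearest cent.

£8727272.73

Growing perpetuity: P = D₁ / (r − g) = £192,000.0000 / (0.095 − 0.073) = £8,727,272.73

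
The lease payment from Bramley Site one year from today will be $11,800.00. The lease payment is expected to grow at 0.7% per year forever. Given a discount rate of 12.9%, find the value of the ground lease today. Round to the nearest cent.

Growing perpetuity: P = D₁ / (r − g) = $11,800.0000 / (0.129 − 0.007) = $96,721.31

$96721.31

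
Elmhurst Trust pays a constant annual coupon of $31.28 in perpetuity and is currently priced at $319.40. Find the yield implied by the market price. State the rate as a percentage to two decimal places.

9.79%

P = C/r ⇒ r = C/P = $31.28/$319.40 = 0.097934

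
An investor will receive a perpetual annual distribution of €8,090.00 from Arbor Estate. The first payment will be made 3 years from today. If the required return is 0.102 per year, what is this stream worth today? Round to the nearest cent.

€65310.82

Value at end of year 2: C / r = €8,090.00 / 0.102 = €79,313.7255
Discount to today: PV = €79,313.7255 / (1 + 0.102)^2 = €79,313.7255 / 1.214404 = €65,310.82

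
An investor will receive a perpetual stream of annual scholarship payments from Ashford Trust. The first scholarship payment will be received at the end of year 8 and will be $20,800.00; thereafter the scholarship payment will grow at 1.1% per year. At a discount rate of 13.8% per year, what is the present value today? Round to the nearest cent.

$66261.88

Value at end of year 7: C₁ / (r − g) = $20,800.00 / (0.138 − 0.011) = $163,779.5276
Discount to today: PV = $163,779.5276 / (1 + 0.138)^7 = $163,779.5276 / 2.471700 = $66,261.88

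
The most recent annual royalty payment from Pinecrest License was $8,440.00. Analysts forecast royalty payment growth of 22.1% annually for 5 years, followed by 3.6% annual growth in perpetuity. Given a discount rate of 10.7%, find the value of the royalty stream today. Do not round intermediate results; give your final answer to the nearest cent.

D_1 = 10305.24000
D_2 = 12582.69804
D_3 = 15363.47431
D_4 = 18758.80213
D_5 = 22904.49740
Terminal value at year 5: TV = D_5×(1+g_2)/(r−g_2) = 23729.05931/0.071 = 334212.10289
P_0 = D_1/(1+r)^1 + D_2/(1+r)^2 + D_3/(1+r)^3 + D_4/(1+r)^4 + D_5/(1+r)^5 + TV/(1+r)^5
    = 9309.15989 + 10267.82676 + 11325.21814 + 12491.50076 + 13777.88838 + 201040.73745 = 258212.33138

$258212.33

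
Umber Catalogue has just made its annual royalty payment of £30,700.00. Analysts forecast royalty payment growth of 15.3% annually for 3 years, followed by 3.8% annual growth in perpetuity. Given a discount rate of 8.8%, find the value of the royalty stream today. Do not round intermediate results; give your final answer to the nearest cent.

D_1 = 35397.10000
D_2 = 40812.85630
D_3 = 47057.22331
Terminal value at year 3: TV = D_3×(1+g_2)/(r−g_2) = 48845.39780/0.05 = 976907.95600
P_0 = D_1/(1+r)^1 + D_2/(1+r)^2 + D_3/(1+r)^3 + TV/(1+r)^3
    = 32534.09926 + 34477.77247 + 36537.56587 + 758519.86739 = 862069.30500

£862069.31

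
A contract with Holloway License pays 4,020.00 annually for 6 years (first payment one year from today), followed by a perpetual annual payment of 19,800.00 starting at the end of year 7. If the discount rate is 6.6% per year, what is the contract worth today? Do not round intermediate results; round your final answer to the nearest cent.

223846.14

PV of 6-year annuity: 4,020.00 × [1 − (1+0.066)^−6] / 0.066 = 19400.41410
Perpetuity value at year 6: 19,800.00 / 0.066 = 300000.00000
PV of perpetuity: 300000.00000 / (1+0.066)^6 = 204445.72160
Total PV = 19400.41410 + 204445.72160 = 223846.13570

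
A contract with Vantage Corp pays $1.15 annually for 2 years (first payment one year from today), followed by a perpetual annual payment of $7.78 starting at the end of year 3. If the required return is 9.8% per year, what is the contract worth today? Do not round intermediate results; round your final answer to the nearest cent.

$67.85

PV of 2-year annuity: $1.15 × [1 − (1+0.098)^−2] / 0.098 = 2.00124
Perpetuity value at year 2: $7.78 / 0.098 = 79.38776
PV of perpetuity: 79.38776 / (1+0.098)^2 = 65.84895
Total PV = 2.00124 + 65.84895 = 67.85019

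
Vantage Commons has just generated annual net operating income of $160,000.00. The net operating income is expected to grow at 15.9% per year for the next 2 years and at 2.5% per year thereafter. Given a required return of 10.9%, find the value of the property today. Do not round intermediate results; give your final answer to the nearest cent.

D_1 = 185440.00000
D_2 = 214924.96000
Terminal value at year 2: TV = D_2×(1+g_2)/(r−g_2) = 220298.08400/0.084 = 2622596.23810
P_0 = D_1/(1+r)^1 + D_2/(1+r)^2 + TV/(1+r)^2
    = 167213.70604 + 174752.64680 + 2132398.36870 = 2474364.72154

$2474364.72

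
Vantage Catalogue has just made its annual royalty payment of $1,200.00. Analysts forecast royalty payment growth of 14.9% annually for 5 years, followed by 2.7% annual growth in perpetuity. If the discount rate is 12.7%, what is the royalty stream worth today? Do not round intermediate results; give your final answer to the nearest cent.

$19935.42

D_1 = 1378.80000
D_2 = 1584.24120
D_3 = 1820.29314
D_4 = 2091.51682
D_5 = 2403.15282
Terminal value at year 5: TV = D_5×(1+g_2)/(r−g_2) = 2468.03795/0.1 = 24680.37948
P_0 = D_1/(1+r)^1 + D_2/(1+r)^2 + D_3/(1+r)^3 + D_4/(1+r)^4 + D_5/(1+r)^5 + TV/(1+r)^5
    = 1223.42502 + 1247.30732 + 1271.65582 + 1296.47963 + 1321.78801 + 13574.76290 = 19935.41871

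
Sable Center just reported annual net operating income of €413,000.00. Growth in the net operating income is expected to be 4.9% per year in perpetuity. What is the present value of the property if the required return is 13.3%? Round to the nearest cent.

D₁ = D₀ × (1 + g) = €413,000.00 × 1.049 = €433,237.0000
Growing perpetuity: P = D₁ / (r − g) = €433,237.0000 / (0.133 − 0.049) = €5,157,583.33

€5157583.33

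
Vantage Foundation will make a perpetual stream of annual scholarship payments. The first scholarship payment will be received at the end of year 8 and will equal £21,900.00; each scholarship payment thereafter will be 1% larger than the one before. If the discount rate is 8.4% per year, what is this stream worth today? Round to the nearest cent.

Value at end of year 7: C₁ / (r − g) = £21,900.00 / (0.084 − 0.01) = £295,945.9459
Discount to today: PV = £295,945.9459 / (1 + 0.084)^7 = £295,945.9459 / 1.758754 = £168,270.28

£168270.28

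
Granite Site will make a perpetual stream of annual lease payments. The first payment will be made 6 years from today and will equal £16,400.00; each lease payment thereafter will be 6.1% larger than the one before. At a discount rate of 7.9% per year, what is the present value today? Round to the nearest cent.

Value at end of year 5: C₁ / (r − g) = £16,400.00 / (0.079 − 0.061) = £911,111.1111
Discount to today: PV = £911,111.1111 / (1 + 0.079)^5 = £911,111.1111 / 1.462538 = £622,965.68

£622965.68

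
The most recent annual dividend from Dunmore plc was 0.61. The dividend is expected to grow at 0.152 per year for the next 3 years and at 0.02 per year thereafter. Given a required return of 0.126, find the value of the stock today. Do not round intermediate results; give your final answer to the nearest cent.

8.20

D_1 = 0.70272
D_2 = 0.80953
D_3 = 0.93258
Terminal value at year 3: TV = D_3×(1+g_2)/(r−g_2) = 0.95123/0.106 = 8.97391
P_0 = D_1/(1+r)^1 + D_2/(1+r)^2 + D_3/(1+r)^3 + TV/(1+r)^3
    = 0.62409 + 0.63850 + 0.65324 + 6.28588 = 8.20170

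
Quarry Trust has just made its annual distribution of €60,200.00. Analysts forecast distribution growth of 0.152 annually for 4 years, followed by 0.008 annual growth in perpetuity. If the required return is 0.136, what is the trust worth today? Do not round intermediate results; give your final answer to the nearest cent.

D_1 = 69350.40000
D_2 = 79891.66080
D_3 = 92035.19324
D_4 = 106024.54261
Terminal value at year 4: TV = D_4×(1+g_2)/(r−g_2) = 106872.73896/0.128 = 834943.27309
P_0 = D_1/(1+r)^1 + D_2/(1+r)^2 + D_3/(1+r)^3 + D_4/(1+r)^4 + TV/(1+r)^4
    = 61047.88732 + 61907.71672 + 62779.65640 + 63663.87691 + 501353.03065 = 750752.16800

€750752.17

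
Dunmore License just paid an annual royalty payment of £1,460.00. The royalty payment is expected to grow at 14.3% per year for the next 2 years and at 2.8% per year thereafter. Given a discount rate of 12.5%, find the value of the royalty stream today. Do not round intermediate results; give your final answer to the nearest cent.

£18962.54

D_1 = 1668.78000
D_2 = 1907.41554
Terminal value at year 2: TV = D_2×(1+g_2)/(r−g_2) = 1960.82318/0.097 = 20214.67191
P_0 = D_1/(1+r)^1 + D_2/(1+r)^2 + TV/(1+r)^2
    = 1483.36000 + 1507.09376 + 15972.08645 = 18962.54021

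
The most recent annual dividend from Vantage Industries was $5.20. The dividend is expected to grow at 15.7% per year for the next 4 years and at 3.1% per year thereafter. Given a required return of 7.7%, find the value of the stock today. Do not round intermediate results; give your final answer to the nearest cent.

D_1 = 6.01640
D_2 = 6.96097
D_3 = 8.05385
D_4 = 9.31830
Terminal value at year 4: TV = D_4×(1+g_2)/(r−g_2) = 9.60717/0.046 = 208.85151
P_0 = D_1/(1+r)^1 + D_2/(1+r)^2 + D_3/(1+r)^3 + D_4/(1+r)^4 + TV/(1+r)^4
    = 5.58626 + 6.00121 + 6.44698 + 6.92586 + 155.22969 = 180.19000

$180.19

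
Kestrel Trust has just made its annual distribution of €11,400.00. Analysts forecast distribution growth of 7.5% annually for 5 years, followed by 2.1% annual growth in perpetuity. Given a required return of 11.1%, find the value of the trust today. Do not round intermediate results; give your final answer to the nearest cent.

€161380.95

D_1 = 12255.00000
D_2 = 13174.12500
D_3 = 14162.18438
D_4 = 15224.34820
D_5 = 16366.17432
Terminal value at year 5: TV = D_5×(1+g_2)/(r−g_2) = 16709.86398/0.09 = 185665.15532
P_0 = D_1/(1+r)^1 + D_2/(1+r)^2 + D_3/(1+r)^3 + D_4/(1+r)^4 + D_5/(1+r)^5 + TV/(1+r)^5
    = 11030.60306 + 10673.17578 + 10327.33030 + 9992.69133 + 9668.89575 + 109688.25072 = 161380.94695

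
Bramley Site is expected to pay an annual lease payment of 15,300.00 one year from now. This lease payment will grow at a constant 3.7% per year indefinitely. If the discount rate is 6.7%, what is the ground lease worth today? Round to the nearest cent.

Growing perpetuity: P = D₁ / (r − g) = 15,300.0000 / (0.067 − 0.037) = 510,000.00

510000.00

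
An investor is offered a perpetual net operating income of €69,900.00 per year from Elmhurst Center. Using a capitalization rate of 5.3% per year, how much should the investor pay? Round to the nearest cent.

Level perpetuity: PV = C / r = €69,900.00 / 0.053 = €1,318,867.92

€1318867.92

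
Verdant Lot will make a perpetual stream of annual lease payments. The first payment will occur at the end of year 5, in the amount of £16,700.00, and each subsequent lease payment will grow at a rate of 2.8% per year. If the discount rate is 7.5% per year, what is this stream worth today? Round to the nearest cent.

Value at end of year 4: C₁ / (r − g) = £16,700.00 / (0.075 − 0.028) = £355,319.1489
Discount to today: PV = £355,319.1489 / (1 + 0.075)^4 = £355,319.1489 / 1.335469 = £266,063.17

£266063.17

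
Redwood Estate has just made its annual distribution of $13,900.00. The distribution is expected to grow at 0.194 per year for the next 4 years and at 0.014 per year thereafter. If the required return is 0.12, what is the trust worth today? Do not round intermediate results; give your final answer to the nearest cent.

D_1 = 16596.60000
D_2 = 19816.34040
D_3 = 23660.71044
D_4 = 28250.88826
Terminal value at year 4: TV = D_4×(1+g_2)/(r−g_2) = 28646.40070/0.106 = 270249.06319
P_0 = D_1/(1+r)^1 + D_2/(1+r)^2 + D_3/(1+r)^3 + D_4/(1+r)^4 + TV/(1+r)^4
    = 14818.39286 + 15797.46524 + 16841.22634 + 17953.95022 + 171748.16533 = 237159.19999

$237159.20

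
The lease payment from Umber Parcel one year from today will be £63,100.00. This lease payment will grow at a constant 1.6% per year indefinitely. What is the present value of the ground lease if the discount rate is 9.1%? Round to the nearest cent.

Growing perpetuity: P = D₁ / (r − g) = £63,100.0000 / (0.091 − 0.016) = £841,333.33

£841333.33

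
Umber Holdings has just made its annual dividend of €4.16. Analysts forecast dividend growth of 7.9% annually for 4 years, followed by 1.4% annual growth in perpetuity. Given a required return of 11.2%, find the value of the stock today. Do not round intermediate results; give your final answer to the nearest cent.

€53.60

D_1 = 4.48864
D_2 = 4.84324
D_3 = 5.22586
D_4 = 5.63870
Terminal value at year 4: TV = D_4×(1+g_2)/(r−g_2) = 5.71764/0.098 = 58.34330
P_0 = D_1/(1+r)^1 + D_2/(1+r)^2 + D_3/(1+r)^3 + D_4/(1+r)^4 + TV/(1+r)^4
    = 4.03655 + 3.91676 + 3.80052 + 3.68774 + 38.15679 = 53.59835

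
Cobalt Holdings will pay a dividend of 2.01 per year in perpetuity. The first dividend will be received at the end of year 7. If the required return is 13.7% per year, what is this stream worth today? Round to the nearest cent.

Value at end of year 6: C / r = 2.01 / 0.137 = 14.6715
Discount to today: PV = 14.6715 / (1 + 0.137)^6 = 14.6715 / 2.160542 = 6.79

6.79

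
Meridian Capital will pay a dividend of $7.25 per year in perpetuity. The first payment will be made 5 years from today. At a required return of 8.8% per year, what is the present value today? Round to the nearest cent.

Value at end of year 4: C / r = $7.25 / 0.088 = $82.3864
Discount to today: PV = $82.3864 / (1 + 0.088)^4 = $82.3864 / 1.401250 = $58.79

$58.79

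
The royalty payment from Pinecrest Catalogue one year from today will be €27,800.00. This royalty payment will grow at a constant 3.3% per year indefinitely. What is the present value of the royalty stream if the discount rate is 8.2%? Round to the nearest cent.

€567346.94

Growing perpetuity: P = D₁ / (r − g) = €27,800.0000 / (0.082 − 0.033) = €567,346.94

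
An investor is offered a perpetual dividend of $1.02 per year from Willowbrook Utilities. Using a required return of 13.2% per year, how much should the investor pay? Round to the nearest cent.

Level perpetuity: PV = C / r = $1.02 / 0.132 = $7.73

$7.73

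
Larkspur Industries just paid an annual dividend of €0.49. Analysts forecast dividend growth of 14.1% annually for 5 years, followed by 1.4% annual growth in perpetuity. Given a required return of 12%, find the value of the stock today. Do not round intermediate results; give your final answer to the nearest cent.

€7.73

D_1 = 0.55909
D_2 = 0.63792
D_3 = 0.72787
D_4 = 0.83050
D_5 = 0.94760
Terminal value at year 5: TV = D_5×(1+g_2)/(r−g_2) = 0.96086/0.106 = 9.06476
P_0 = D_1/(1+r)^1 + D_2/(1+r)^2 + D_3/(1+r)^3 + D_4/(1+r)^4 + D_5/(1+r)^5 + TV/(1+r)^5
    = 0.49919 + 0.50855 + 0.51808 + 0.52780 + 0.53769 + 5.14359 = 7.73490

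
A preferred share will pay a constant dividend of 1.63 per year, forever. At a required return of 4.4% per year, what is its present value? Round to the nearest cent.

37.05

Level perpetuity: PV = C / r = 1.63 / 0.044 = 37.05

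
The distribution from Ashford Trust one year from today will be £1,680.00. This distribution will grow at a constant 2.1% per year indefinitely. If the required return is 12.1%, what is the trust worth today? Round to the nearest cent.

£16800.00

Growing perpetuity: P = D₁ / (r − g) = £1,680.0000 / (0.121 − 0.021) = £16,800.00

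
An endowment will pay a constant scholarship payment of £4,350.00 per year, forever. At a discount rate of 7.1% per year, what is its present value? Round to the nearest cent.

Level perpetuity: PV = C / r = £4,350.00 / 0.071 = £61,267.61

£61267.61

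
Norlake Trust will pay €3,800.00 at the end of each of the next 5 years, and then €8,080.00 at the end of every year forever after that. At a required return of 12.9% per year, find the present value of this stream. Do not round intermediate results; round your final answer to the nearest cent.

PV of 5-year annuity: €3,800.00 × [1 − (1+0.129)^−5] / 0.129 = 13398.15436
Perpetuity value at year 5: €8,080.00 / 0.129 = 62635.65891
PV of perpetuity: 62635.65891 / (1+0.129)^5 = 34146.95175
Total PV = 13398.15436 + 34146.95175 = 47545.10611

€47545.11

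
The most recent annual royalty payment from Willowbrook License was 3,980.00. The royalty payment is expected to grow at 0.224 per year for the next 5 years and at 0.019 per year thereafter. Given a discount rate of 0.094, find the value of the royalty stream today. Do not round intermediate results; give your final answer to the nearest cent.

D_1 = 4871.52000
D_2 = 5962.74048
D_3 = 7298.39435
D_4 = 8933.23468
D_5 = 10934.27925
Terminal value at year 5: TV = D_5×(1+g_2)/(r−g_2) = 11142.03056/0.075 = 148560.40741
P_0 = D_1/(1+r)^1 + D_2/(1+r)^2 + D_3/(1+r)^3 + D_4/(1+r)^4 + D_5/(1+r)^5 + TV/(1+r)^5
    = 4452.94333 + 4982.08650 + 5574.10775 + 6236.47887 + 6977.55954 + 94801.77564 = 123024.95163

123024.95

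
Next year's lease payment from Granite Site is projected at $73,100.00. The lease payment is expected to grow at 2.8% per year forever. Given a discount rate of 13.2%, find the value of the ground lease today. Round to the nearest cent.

Growing perpetuity: P = D₁ / (r − g) = $73,100.0000 / (0.132 − 0.028) = $702,884.62

$702884.62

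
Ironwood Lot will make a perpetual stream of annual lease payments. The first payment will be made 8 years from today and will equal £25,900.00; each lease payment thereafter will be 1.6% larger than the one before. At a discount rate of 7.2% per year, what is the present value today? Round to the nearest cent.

£284281.27

Value at end of year 7: C₁ / (r − g) = £25,900.00 / (0.072 − 0.016) = £462,500.0000
Discount to today: PV = £462,500.0000 / (1 + 0.072)^7 = £462,500.0000 / 1.626910 = £284,281.27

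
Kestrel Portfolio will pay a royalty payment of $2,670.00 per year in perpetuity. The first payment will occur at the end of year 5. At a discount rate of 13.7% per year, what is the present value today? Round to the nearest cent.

$11661.35

Value at end of year 4: C / r = $2,670.00 / 0.137 = $19,489.0511
Discount to today: PV = $19,489.0511 / (1 + 0.137)^4 = $19,489.0511 / 1.671252 = $11,661.35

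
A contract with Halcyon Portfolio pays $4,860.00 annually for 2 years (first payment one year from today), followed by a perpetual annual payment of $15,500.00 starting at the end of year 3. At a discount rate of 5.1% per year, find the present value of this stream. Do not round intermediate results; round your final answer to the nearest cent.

PV of 2-year annuity: $4,860.00 × [1 − (1+0.051)^−2] / 0.051 = 9023.94620
Perpetuity value at year 2: $15,500.00 / 0.051 = 303921.56863
PV of perpetuity: 303921.56863 / (1+0.051)^2 = 275141.49329
Total PV = 9023.94620 + 275141.49329 = 284165.43949

$284165.44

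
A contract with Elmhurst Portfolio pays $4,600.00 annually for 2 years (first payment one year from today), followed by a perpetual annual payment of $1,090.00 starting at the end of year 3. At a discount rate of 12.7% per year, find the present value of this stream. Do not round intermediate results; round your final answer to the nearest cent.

$14460.64

PV of 2-year annuity: $4,600.00 × [1 − (1+0.127)^−2] / 0.127 = 7703.31203
Perpetuity value at year 2: $1,090.00 / 0.127 = 8582.67717
PV of perpetuity: 8582.67717 / (1+0.127)^2 = 6757.32714
Total PV = 7703.31203 + 6757.32714 = 14460.63917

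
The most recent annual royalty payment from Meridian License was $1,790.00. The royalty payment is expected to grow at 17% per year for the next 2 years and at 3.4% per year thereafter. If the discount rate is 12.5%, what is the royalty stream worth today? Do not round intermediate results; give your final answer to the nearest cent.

$25796.46

D_1 = 2094.30000
D_2 = 2450.33100
Terminal value at year 2: TV = D_2×(1+g_2)/(r−g_2) = 2533.64225/0.091 = 27842.22257
P_0 = D_1/(1+r)^1 + D_2/(1+r)^2 + TV/(1+r)^2
    = 1861.60000 + 1936.06400 + 21998.79314 = 25796.45714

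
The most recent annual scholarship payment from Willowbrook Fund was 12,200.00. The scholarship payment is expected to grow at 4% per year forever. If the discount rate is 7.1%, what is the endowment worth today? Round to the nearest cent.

409290.32

D₁ = D₀ × (1 + g) = 12,200.00 × 1.04 = 12,688.0000
Growing perpetuity: P = D₁ / (r − g) = 12,688.0000 / (0.071 − 0.04) = 409,290.32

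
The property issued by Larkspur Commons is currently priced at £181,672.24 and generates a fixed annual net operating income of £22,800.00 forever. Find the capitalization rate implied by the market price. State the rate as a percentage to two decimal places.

12.55%

P = C/r ⇒ r = C/P = £22,800.00/£181,672.24 = 0.125501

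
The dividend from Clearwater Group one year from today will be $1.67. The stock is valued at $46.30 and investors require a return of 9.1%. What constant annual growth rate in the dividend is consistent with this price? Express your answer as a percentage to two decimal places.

P = D₁/(r−g) ⇒ g = r − D₁/P = 0.091 − $1.67/$46.30 = 0.054931

5.49%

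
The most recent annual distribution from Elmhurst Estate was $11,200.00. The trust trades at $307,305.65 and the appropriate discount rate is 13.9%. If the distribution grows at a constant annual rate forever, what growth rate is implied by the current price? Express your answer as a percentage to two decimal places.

P = D₀(1+g)/(r−g) ⇒ P(r−g) = D₀(1+g) ⇒ g(P+D₀) = P·r − D₀
g = (P·r − D₀)/(P + D₀) = ($307,305.65×0.139 − $11,200.00) / ($307,305.65 + $11,200.00) = 0.098948

9.89%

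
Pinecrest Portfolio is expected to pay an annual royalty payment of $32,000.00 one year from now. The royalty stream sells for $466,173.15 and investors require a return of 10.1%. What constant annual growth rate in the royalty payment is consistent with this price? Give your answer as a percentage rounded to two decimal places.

P = D₁/(r−g) ⇒ g = r − D₁/P = 0.101 − $32,000.00/$466,173.15 = 0.032356

3.24%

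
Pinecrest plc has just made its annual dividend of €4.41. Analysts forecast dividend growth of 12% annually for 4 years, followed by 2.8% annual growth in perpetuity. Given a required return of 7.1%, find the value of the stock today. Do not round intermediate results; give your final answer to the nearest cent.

D_1 = 4.93920
D_2 = 5.53190
D_3 = 6.19573
D_4 = 6.93922
Terminal value at year 4: TV = D_4×(1+g_2)/(r−g_2) = 7.13352/0.043 = 165.89578
P_0 = D_1/(1+r)^1 + D_2/(1+r)^2 + D_3/(1+r)^3 + D_4/(1+r)^4 + TV/(1+r)^4
    = 4.61176 + 4.82276 + 5.04341 + 5.27415 + 126.08907 = 145.84116

€145.84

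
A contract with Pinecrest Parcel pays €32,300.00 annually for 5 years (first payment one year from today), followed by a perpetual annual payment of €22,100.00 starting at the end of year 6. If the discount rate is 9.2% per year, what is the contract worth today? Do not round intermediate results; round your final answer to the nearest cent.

€279686.80

PV of 5-year annuity: €32,300.00 × [1 − (1+0.092)^−5] / 0.092 = 124986.46673
Perpetuity value at year 5: €22,100.00 / 0.092 = 240217.39130
PV of perpetuity: 240217.39130 / (1+0.092)^5 = 154700.33512
Total PV = 124986.46673 + 154700.33512 = 279686.80185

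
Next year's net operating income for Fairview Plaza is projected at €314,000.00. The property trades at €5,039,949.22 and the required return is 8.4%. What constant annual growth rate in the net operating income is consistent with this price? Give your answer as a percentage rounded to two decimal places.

2.17%

P = D₁/(r−g) ⇒ g = r − D₁/P = 0.084 − €314,000.00/€5,039,949.22 = 0.021698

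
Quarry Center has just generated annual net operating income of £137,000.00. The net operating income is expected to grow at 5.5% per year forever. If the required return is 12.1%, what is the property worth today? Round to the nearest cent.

D₁ = D₀ × (1 + g) = £137,000.00 × 1.055 = £144,535.0000
Growing perpetuity: P = D₁ / (r − g) = £144,535.0000 / (0.121 − 0.055) = £2,189,924.24

£2189924.24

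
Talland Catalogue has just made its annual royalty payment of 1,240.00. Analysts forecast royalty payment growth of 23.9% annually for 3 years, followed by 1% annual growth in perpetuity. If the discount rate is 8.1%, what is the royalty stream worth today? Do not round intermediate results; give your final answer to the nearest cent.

31476.87

D_1 = 1536.36000
D_2 = 1903.55004
D_3 = 2358.49850
Terminal value at year 3: TV = D_3×(1+g_2)/(r−g_2) = 2382.08348/0.071 = 33550.47161
P_0 = D_1/(1+r)^1 + D_2/(1+r)^2 + D_3/(1+r)^3 + TV/(1+r)^3
    = 1421.23959 + 1628.96934 + 1867.06107 + 26559.60107 = 31476.87106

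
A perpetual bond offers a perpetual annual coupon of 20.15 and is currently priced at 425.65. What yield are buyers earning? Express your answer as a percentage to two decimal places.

4.73%

P = C/r ⇒ r = C/P = 20.15/425.65 = 0.047339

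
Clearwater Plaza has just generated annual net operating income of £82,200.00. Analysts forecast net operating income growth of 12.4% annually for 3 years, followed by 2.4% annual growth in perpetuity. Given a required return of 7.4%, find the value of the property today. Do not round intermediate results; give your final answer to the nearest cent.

D_1 = 92392.80000
D_2 = 103849.50720
D_3 = 116726.84609
Terminal value at year 3: TV = D_3×(1+g_2)/(r−g_2) = 119528.29040/0.05 = 2390565.80798
P_0 = D_1/(1+r)^1 + D_2/(1+r)^2 + D_3/(1+r)^3 + TV/(1+r)^3
    = 86026.81564 + 90031.78844 + 94223.21248 + 1929691.39160 = 2199973.20816

£2199973.21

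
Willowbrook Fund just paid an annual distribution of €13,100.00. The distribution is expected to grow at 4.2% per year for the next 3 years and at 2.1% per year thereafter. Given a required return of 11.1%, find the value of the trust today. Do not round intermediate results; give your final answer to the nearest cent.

€157224.50

D_1 = 13650.20000
D_2 = 14223.50840
D_3 = 14820.89575
Terminal value at year 3: TV = D_3×(1+g_2)/(r−g_2) = 15132.13456/0.09 = 168134.82848
P_0 = D_1/(1+r)^1 + D_2/(1+r)^2 + D_3/(1+r)^3 + TV/(1+r)^3
    = 12286.40864 + 11523.34636 + 10807.67498 + 122607.06841 = 157224.49839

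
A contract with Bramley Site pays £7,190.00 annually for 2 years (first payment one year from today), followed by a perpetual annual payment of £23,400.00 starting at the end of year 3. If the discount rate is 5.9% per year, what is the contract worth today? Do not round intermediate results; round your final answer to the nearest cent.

£366849.17

PV of 2-year annuity: £7,190.00 × [1 − (1+0.059)^−2] / 0.059 = 13200.58922
Perpetuity value at year 2: £23,400.00 / 0.059 = 396610.16949
PV of perpetuity: 396610.16949 / (1+0.059)^2 = 353648.58566
Total PV = 13200.58922 + 353648.58566 = 366849.17488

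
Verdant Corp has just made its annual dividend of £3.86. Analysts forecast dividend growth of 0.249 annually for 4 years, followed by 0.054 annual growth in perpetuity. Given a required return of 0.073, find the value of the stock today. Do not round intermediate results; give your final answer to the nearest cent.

£416.02

D_1 = 4.82114
D_2 = 6.02160
D_3 = 7.52098
D_4 = 9.39371
Terminal value at year 4: TV = D_4×(1+g_2)/(r−g_2) = 9.90097/0.019 = 521.10359
P_0 = D_1/(1+r)^1 + D_2/(1+r)^2 + D_3/(1+r)^3 + D_4/(1+r)^4 + TV/(1+r)^4
    = 4.49314 + 5.23013 + 6.08801 + 7.08660 + 393.12004 = 416.01793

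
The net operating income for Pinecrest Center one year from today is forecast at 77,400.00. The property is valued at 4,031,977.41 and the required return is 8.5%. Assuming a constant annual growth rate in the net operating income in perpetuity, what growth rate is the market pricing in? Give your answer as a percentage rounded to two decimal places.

P = D₁/(r−g) ⇒ g = r − D₁/P = 0.085 − 77,400.00/4,031,977.41 = 0.065803

6.58%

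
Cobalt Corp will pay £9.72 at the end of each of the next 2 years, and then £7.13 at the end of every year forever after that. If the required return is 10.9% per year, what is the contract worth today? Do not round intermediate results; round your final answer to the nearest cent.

£69.85

PV of 2-year annuity: £9.72 × [1 − (1+0.109)^−2] / 0.109 = 16.66786
Perpetuity value at year 2: £7.13 / 0.109 = 65.41284
PV of perpetuity: 65.41284 / (1+0.109)^2 = 53.18632
Total PV = 16.66786 + 53.18632 = 69.85418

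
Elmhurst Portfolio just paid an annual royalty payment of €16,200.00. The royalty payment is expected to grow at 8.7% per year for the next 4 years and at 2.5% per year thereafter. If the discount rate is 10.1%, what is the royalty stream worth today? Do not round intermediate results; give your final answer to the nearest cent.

€270350.23

D_1 = 17609.40000
D_2 = 19141.41780
D_3 = 20806.72115
D_4 = 22616.90589
Terminal value at year 4: TV = D_4×(1+g_2)/(r−g_2) = 23182.32854/0.076 = 305030.63863
P_0 = D_1/(1+r)^1 + D_2/(1+r)^2 + D_3/(1+r)^3 + D_4/(1+r)^4 + TV/(1+r)^4
    = 15994.00545 + 15790.63027 + 15589.84114 + 15391.60520 + 207584.14906 = 270350.23112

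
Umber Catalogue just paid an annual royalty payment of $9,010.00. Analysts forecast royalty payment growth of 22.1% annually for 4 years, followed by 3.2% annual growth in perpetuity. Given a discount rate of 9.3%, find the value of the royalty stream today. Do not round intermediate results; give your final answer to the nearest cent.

D_1 = 11001.21000
D_2 = 13432.47741
D_3 = 16401.05492
D_4 = 20025.68805
Terminal value at year 4: TV = D_4×(1+g_2)/(r−g_2) = 20666.51007/0.061 = 338795.24708
P_0 = D_1/(1+r)^1 + D_2/(1+r)^2 + D_3/(1+r)^3 + D_4/(1+r)^4 + TV/(1+r)^4
    = 10065.15096 + 11243.86946 + 12560.62636 + 14031.58718 + 237386.85198 = 285288.08594

$285288.09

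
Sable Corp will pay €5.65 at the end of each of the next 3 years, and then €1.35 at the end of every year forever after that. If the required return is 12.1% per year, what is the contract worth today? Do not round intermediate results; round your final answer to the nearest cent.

PV of 3-year annuity: €5.65 × [1 − (1+0.121)^−3] / 0.121 = 13.54706
Perpetuity value at year 3: €1.35 / 0.121 = 11.15702
PV of perpetuity: 11.15702 / (1+0.121)^3 = 7.92012
Total PV = 13.54706 + 7.92012 = 21.46718

€21.47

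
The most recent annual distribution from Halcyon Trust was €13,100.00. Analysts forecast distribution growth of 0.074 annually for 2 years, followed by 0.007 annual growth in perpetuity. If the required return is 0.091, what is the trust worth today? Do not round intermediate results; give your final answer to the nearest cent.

€177778.85

D_1 = 14069.40000
D_2 = 15110.53560
Terminal value at year 2: TV = D_2×(1+g_2)/(r−g_2) = 15216.30935/0.084 = 181146.53987
P_0 = D_1/(1+r)^1 + D_2/(1+r)^2 + TV/(1+r)^2
    = 12895.87534 + 12694.93136 + 152188.04624 = 177778.85295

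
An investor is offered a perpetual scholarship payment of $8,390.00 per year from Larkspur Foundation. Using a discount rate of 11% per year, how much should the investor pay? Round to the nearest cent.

$76272.73

Level perpetuity: PV = C / r = $8,390.00 / 0.11 = $76,272.73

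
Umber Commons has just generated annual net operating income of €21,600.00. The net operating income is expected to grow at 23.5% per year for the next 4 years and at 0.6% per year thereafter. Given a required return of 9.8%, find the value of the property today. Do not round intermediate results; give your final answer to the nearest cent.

€494955.17

D_1 = 26676.00000
D_2 = 32944.86000
D_3 = 40686.90210
D_4 = 50248.32409
Terminal value at year 4: TV = D_4×(1+g_2)/(r−g_2) = 50549.81404/0.092 = 549454.50041
P_0 = D_1/(1+r)^1 + D_2/(1+r)^2 + D_3/(1+r)^3 + D_4/(1+r)^4 + TV/(1+r)^4
    = 24295.08197 + 27326.43555 + 30736.01812 + 34571.02221 + 378026.61238 = 494955.17023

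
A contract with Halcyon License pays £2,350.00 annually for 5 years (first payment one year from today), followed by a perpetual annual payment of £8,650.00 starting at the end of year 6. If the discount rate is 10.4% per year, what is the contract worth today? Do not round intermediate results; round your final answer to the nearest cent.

£59533.17

PV of 5-year annuity: £2,350.00 × [1 − (1+0.104)^−5] / 0.104 = 8818.05945
Perpetuity value at year 5: £8,650.00 / 0.104 = 83173.07692
PV of perpetuity: 83173.07692 / (1+0.104)^5 = 50715.11343
Total PV = 8818.05945 + 50715.11343 = 59533.17288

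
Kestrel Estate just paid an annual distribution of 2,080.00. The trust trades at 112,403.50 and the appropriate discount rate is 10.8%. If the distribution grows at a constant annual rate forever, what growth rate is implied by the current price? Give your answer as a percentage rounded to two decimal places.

P = D₀(1+g)/(r−g) ⇒ P(r−g) = D₀(1+g) ⇒ g(P+D₀) = P·r − D₀
g = (P·r − D₀)/(P + D₀) = (112,403.50×0.108 − 2,080.00) / (112,403.50 + 2,080.00) = 0.087869

8.79%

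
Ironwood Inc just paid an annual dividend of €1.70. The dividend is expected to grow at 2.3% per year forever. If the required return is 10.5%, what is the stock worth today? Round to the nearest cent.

€21.21

D₁ = D₀ × (1 + g) = €1.70 × 1.023 = €1.7391
Growing perpetuity: P = D₁ / (r − g) = €1.7391 / (0.105 − 0.023) = €21.21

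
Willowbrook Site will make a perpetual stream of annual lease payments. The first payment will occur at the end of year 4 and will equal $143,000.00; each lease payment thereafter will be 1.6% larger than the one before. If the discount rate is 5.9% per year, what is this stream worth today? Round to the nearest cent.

Value at end of year 3: C₁ / (r − g) = $143,000.00 / (0.059 − 0.016) = $3,325,581.3953
Discount to today: PV = $3,325,581.3953 / (1 + 0.059)^3 = $3,325,581.3953 / 1.187648 = $2,800,139.72

$2800139.72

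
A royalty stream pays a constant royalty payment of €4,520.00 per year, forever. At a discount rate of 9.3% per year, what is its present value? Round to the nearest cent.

€48602.15

Level perpetuity: PV = C / r = €4,520.00 / 0.093 = €48,602.15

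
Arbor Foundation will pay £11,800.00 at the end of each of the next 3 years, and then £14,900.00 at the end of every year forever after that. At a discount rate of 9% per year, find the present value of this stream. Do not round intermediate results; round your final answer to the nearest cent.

£157708.54

PV of 3-year annuity: £11,800.00 × [1 − (1+0.09)^−3] / 0.09 = 29869.27706
Perpetuity value at year 3: £14,900.00 / 0.09 = 165555.55556
PV of perpetuity: 165555.55556 / (1+0.09)^3 = 127839.26503
Total PV = 29869.27706 + 127839.26503 = 157708.54209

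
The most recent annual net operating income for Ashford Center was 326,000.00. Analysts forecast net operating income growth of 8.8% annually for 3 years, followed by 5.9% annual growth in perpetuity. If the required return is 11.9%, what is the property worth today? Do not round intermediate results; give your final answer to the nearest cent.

D_1 = 354688.00000
D_2 = 385900.54400
D_3 = 419859.79187
Terminal value at year 3: TV = D_3×(1+g_2)/(r−g_2) = 444631.51959/0.06 = 7410525.32654
P_0 = D_1/(1+r)^1 + D_2/(1+r)^2 + D_3/(1+r)^3 + TV/(1+r)^3
    = 316968.72207 + 308187.64041 + 299649.82374 + 5288819.38898 = 6213625.57520

6213625.58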